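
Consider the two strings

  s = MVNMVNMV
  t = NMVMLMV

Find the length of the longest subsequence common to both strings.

Taking M (s #1, t #2), then V (s #2, t #3), then M (s #4, t #4), then M (s #7, t #6), then V (s #8, t #7) gives a common subsequence of length 5. The LCS DP gives dp[8][7] = 5, so this is optimal.

5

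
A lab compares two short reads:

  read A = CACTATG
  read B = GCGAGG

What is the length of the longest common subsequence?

Let dp[i][j] be the LCS length of the first i bases of read A and the first j bases of read B. dp[i][j] = dp[i-1][j-1]+1 when the i-th and j-th bases match, else max(dp[i-1][j], dp[i][j-1]).
    ·  G  C  G  A  G  G
 ·  0  0  0  0  0  0  0
 C  0  0  1  1  1  1  1
 A  0  0  1  1  2  2  2
 C  0  0  1  1  2  2  2
 T  0  0  1  1  2  2  2
 A  0  0  1  1  2  2  2
 T  0  0  1  1  2  2  2
 G  0  1  1  2  2  3  3
dp[7][6] = 3. One LCS (by backtracking along matches): CAG.

3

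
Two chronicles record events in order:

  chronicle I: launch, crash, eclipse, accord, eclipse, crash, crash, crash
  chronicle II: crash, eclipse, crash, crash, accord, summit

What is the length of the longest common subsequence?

4

Taking crash at chronicle I[2]=chronicle II[1]; then eclipse at chronicle I[5]=chronicle II[2]; then crash at chronicle I[6]=chronicle II[3]; then crash at chronicle I[7]=chronicle II[4] gives a common subsequence of length 4. dp[8][6] = 4 confirms this is the maximum.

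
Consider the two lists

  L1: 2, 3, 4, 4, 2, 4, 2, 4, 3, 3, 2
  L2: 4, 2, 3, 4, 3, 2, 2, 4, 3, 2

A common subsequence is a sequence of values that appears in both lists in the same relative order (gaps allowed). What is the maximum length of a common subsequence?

Let dp[i][j] be the LCS length of the first i values of L1 and the first j values of L2. dp[i][j] = dp[i-1][j-1]+1 when the i-th and j-th values match, else max(dp[i-1][j], dp[i][j-1]).
    ·  4  2  3  4  3  2  2  4  3  2
 ·  0  0  0  0  0  0  0  0  0  0  0
 2  0  0  1  1  1  1  1  1  1  1  1
 3  0  0  1  2  2  2  2  2  2  2  2
 4  0  1  1  2  3  3  3  3  3  3  3
 4  0  1  1  2  3  3  3  3  4  4  4
 2  0  1  2  2  3  3  4  4  4  4  5
 4  0  1  2  2  3  3  4  4  5  5  5
 2  0  1  2  2  3  3  4  5  5  5  6
 4  0  1  2  2  3  3  4  5  6  6  6
 3  0  1  2  3  3  4  4  5  6  7  7
 3  0  1  2  3  3  4  4  5  6  7  7
 2  0  1  2  3  3  4  5  5  6  7  8
dp[11][10] = 8. One LCS (by backtracking along matches): 2, 3, 4, 2, 2, 4, 3, 2.

8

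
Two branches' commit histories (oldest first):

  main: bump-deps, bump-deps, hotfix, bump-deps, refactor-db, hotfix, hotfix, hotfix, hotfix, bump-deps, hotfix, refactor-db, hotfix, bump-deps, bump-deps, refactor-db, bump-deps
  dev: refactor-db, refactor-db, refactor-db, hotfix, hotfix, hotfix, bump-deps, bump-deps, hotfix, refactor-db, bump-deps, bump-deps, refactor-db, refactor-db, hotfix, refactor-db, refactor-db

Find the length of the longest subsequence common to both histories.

Match refactor-db (main #5, dev #3) → hotfix (main #6, dev #4) → hotfix (main #7, dev #5) → hotfix (main #8, dev #6) → bump-deps (main #10, dev #8) → hotfix (main #11, dev #9) → refactor-db (main #12, dev #10) → bump-deps (main #14, dev #11) → bump-deps (main #15, dev #12) → refactor-db (main #16, dev #17) — 10 commits in the same relative order in both. The LCS DP gives dp[17][17] = 10, so this is optimal.

10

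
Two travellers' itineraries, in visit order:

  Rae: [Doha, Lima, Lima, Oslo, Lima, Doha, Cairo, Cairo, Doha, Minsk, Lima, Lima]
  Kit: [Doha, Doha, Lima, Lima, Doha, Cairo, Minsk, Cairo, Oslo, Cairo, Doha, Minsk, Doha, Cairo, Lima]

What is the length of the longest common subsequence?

9

Taking Doha (Rae #1, Kit #2) → Lima (Rae #3, Kit #3) → Lima (Rae #5, Kit #4) → Doha (Rae #6, Kit #5) → Cairo (Rae #7, Kit #8) → Cairo (Rae #8, Kit #10) → Doha (Rae #9, Kit #11) → Minsk (Rae #10, Kit #12) → Lima (Rae #12, Kit #15) gives a common subsequence of length 9, and the DP table's final entry dp[12][15] is also 9, so no common subsequence is longer.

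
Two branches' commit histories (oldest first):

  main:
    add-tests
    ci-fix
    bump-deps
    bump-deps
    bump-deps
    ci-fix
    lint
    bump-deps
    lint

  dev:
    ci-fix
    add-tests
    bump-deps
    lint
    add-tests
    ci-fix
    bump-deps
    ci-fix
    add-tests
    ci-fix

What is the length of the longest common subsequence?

Pick add-tests [1,5], then ci-fix [2,6], then bump-deps [3,7], then ci-fix [6,10]; all 4 commits appear in both, in order, and the DP table's final entry dp[9][10] is also 4, so no common subsequence is longer.

4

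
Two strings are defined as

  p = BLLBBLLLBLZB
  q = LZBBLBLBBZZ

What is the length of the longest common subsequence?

7

Taking L at p[2]=q[1], B at p[4]=q[3], B at p[5]=q[4], L at p[6]=q[5], L at p[7]=q[7], B at p[9]=q[9], Z at p[11]=q[11] gives a common subsequence of length 7. Since dp[12][11] = 7, nothing longer is possible.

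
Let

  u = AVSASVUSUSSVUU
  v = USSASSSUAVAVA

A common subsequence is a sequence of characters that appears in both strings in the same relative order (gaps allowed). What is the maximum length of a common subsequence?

One common subsequence of length 6: A at u[1]=v[4], S at u[3]=v[5], S at u[5]=v[6], S at u[8]=v[7], U at u[9]=v[8], V at u[12]=v[12]. Since dp[14][13] = 6, nothing longer is possible.

6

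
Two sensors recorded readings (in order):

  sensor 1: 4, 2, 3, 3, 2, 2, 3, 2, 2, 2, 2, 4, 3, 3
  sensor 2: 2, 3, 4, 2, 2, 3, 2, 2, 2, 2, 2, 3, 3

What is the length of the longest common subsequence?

Taking 2 [2,1]; then 3 [3,2]; then 2 [5,4]; then 2 [6,5]; then 3 [7,6]; then 2 [8,8]; then 2 [9,9]; then 2 [10,10]; then 2 [11,11]; then 3 [13,12]; then 3 [14,13] gives a common subsequence of length 11. Since dp[14][13] = 11, nothing longer is possible.

11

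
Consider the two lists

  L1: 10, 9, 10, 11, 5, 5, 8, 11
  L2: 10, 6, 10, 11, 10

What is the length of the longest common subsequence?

3

Let dp[i][j] be the LCS length of the first i values of L1 and the first j values of L2. dp[i][j] = dp[i-1][j-1]+1 when the i-th and j-th values match, else max(dp[i-1][j], dp[i][j-1]).
    · 10  6 10 11 10
 ·  0  0  0  0  0  0
10  0  1  1  1  1  1
 9  0  1  1  1  1  1
10  0  1  1  2  2  2
11  0  1  1  2  3  3
 5  0  1  1  2  3  3
 5  0  1  1  2  3  3
 8  0  1  1  2  3  3
11  0  1  1  2  3  3
dp[8][5] = 3. One LCS (by backtracking along matches): 10, 10, 11.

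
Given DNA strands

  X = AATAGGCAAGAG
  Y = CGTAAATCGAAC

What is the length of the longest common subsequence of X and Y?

6

Let dp[i][j] be the LCS length of the first i bases of X and the first j bases of Y. dp[i][j] = dp[i-1][j-1]+1 when the i-th and j-th bases match, else max(dp[i-1][j], dp[i][j-1]).
    ·  C  G  T  A  A  A  T  C  G  A  A  C
 ·  0  0  0  0  0  0  0  0  0  0  0  0  0
 A  0  0  0  0  1  1  1  1  1  1  1  1  1
 A  0  0  0  0  1  2  2  2  2  2  2  2  2
 T  0  0  0  1  1  2  2  3  3  3  3  3  3
 A  0  0  0  1  2  2  3  3  3  3  4  4  4
 G  0  0  1  1  2  2  3  3  3  4  4  4  4
 G  0  0  1  1  2  2  3  3  3  4  4  4  4
 C  0  1  1  1  2  2  3  3  4  4  4  4  5
 A  0  1  1  1  2  3  3  3  4  4  5  5  5
 A  0  1  1  1  2  3  4  4  4  4  5  6  6
 G  0  1  2  2  2  3  4  4  4  5  5  6  6
 A  0  1  2  2  3  3  4  4  4  5  6  6  6
 G  0  1  2  2  3  3  4  4  4  5  6  6  6
dp[12][12] = 6. One LCS (by backtracking along matches): AATGAA.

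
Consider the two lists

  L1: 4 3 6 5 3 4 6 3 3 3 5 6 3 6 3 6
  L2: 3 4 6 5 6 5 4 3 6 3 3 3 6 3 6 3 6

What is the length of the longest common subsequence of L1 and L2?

Taking 4 (L1 #1, L2 #2), 6 (L1 #3, L2 #5), 5 (L1 #4, L2 #6), 3 (L1 #5, L2 #8), 6 (L1 #7, L2 #9), 3 (L1 #8, L2 #10), 3 (L1 #9, L2 #11), 3 (L1 #10, L2 #12), 6 (L1 #12, L2 #13), 3 (L1 #13, L2 #14), 6 (L1 #14, L2 #15), 3 (L1 #15, L2 #16), 6 (L1 #16, L2 #17) gives a common subsequence of length 13, and the DP table's final entry dp[16][17] is also 13, so no common subsequence is longer.

13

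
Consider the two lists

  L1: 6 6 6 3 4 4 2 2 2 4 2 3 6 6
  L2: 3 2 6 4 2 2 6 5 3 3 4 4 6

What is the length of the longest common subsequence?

Taking 6 (L1 #1, L2 #3), then 6 (L1 #2, L2 #7), then 3 (L1 #4, L2 #10), then 4 (L1 #6, L2 #11), then 4 (L1 #10, L2 #12), then 6 (L1 #14, L2 #13) gives a common subsequence of length 6, and the DP table's final entry dp[14][13] is also 6, so no common subsequence is longer.

6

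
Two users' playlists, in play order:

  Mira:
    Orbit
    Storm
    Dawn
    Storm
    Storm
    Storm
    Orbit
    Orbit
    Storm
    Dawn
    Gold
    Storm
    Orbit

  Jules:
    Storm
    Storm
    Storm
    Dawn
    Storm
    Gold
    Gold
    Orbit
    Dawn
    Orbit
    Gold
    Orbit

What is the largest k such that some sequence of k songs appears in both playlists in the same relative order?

Pick Storm [2,1], Storm [4,2], Storm [5,3], Storm [6,5], Orbit [7,8], Orbit [8,10], Gold [11,11], Orbit [13,12]; all 8 songs appear in both, in order, and the DP table's final entry dp[13][12] is also 8, so no common subsequence is longer.

8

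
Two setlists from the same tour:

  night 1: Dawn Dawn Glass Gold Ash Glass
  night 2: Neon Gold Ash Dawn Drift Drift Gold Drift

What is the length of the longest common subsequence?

2

Taking Dawn at night 1[1]=night 2[4] → Gold at night 1[4]=night 2[7] gives a common subsequence of length 2. The LCS DP gives dp[6][8] = 2, so this is optimal.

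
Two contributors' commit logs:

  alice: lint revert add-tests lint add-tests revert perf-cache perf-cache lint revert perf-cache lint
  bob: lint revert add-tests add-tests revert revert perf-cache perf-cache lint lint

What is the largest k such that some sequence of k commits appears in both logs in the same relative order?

Taking lint (alice #1, bob #1) → revert (alice #2, bob #2) → add-tests (alice #3, bob #3) → add-tests (alice #5, bob #4) → revert (alice #6, bob #6) → perf-cache (alice #7, bob #7) → perf-cache (alice #8, bob #8) → lint (alice #9, bob #9) → lint (alice #12, bob #10) gives a common subsequence of length 9, and the DP table's final entry dp[12][10] is also 9, so no common subsequence is longer.

9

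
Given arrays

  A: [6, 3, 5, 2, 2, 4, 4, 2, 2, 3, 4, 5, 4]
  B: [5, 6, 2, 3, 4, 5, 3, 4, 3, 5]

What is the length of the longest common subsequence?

Taking 6 [1,2] → 3 [2,4] → 5 [3,6] → 4 [7,8] → 3 [10,9] → 5 [12,10] gives a common subsequence of length 6. Since dp[13][10] = 6, nothing longer is possible.

6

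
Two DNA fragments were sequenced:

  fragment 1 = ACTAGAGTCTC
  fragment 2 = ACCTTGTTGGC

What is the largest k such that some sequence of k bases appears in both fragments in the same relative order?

Match A (fragment 1 #1, fragment 2 #1); then C (fragment 1 #2, fragment 2 #3); then T (fragment 1 #3, fragment 2 #5); then G (fragment 1 #7, fragment 2 #6); then T (fragment 1 #8, fragment 2 #7); then T (fragment 1 #10, fragment 2 #8); then C (fragment 1 #11, fragment 2 #11) — 7 bases in the same relative order in both, and the DP table's final entry dp[11][11] is also 7, so no common subsequence is longer.

7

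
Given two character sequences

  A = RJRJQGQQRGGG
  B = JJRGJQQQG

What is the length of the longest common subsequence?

7

Let dp[i][j] be the LCS length of the first i characters of A and the first j characters of B. dp[i][j] = dp[i-1][j-1]+1 when the i-th and j-th characters match, else max(dp[i-1][j], dp[i][j-1]).
    ·  J  J  R  G  J  Q  Q  Q  G
 ·  0  0  0  0  0  0  0  0  0  0
 R  0  0  0  1  1  1  1  1  1  1
 J  0  1  1  1  1  2  2  2  2  2
 R  0  1  1  2  2  2  2  2  2  2
 J  0  1  2  2  2  3  3  3  3  3
 Q  0  1  2  2  2  3  4  4  4  4
 G  0  1  2  2  3  3  4  4  4  5
 Q  0  1  2  2  3  3  4  5  5  5
 Q  0  1  2  2  3  3  4  5  6  6
 R  0  1  2  3  3  3  4  5  6  6
 G  0  1  2  3  4  4  4  5  6  7
 G  0  1  2  3  4  4  4  5  6  7
 G  0  1  2  3  4  4  4  5  6  7
dp[12][9] = 7. One LCS (by backtracking along matches): JRJQQQG.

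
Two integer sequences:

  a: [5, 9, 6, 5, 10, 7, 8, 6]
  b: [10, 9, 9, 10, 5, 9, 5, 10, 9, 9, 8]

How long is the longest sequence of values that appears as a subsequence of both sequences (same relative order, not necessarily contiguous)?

5

Let dp[i][j] be the LCS length of the first i values of a and the first j values of b. dp[i][j] = dp[i-1][j-1]+1 when the i-th and j-th values match, else max(dp[i-1][j], dp[i][j-1]).
    · 10  9  9 10  5  9  5 10  9  9  8
 ·  0  0  0  0  0  0  0  0  0  0  0  0
 5  0  0  0  0  0  1  1  1  1  1  1  1
 9  0  0  1  1  1  1  2  2  2  2  2  2
 6  0  0  1  1  1  1  2  2  2  2  2  2
 5  0  0  1  1  1  2  2  3  3  3  3  3
10  0  1  1  1  2  2  2  3  4  4  4  4
 7  0  1  1  1  2  2  2  3  4  4  4  4
 8  0  1  1  1  2  2  2  3  4  4  4  5
 6  0  1  1  1  2  2  2  3  4  4  4  5
dp[8][11] = 5. One LCS (by backtracking along matches): 5, 9, 5, 10, 8.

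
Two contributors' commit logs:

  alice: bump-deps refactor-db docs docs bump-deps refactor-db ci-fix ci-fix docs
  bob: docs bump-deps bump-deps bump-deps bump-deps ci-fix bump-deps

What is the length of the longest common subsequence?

3

Taking bump-deps (alice #1, bob #4), bump-deps (alice #5, bob #5), ci-fix (alice #7, bob #6) gives a common subsequence of length 3. dp[9][7] = 3 confirms this is the maximum.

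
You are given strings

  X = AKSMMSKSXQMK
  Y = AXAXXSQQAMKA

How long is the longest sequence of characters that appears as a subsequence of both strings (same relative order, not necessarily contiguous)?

5

Pick A [1,3]; then S [3,6]; then Q [10,8]; then M [11,10]; then K [12,11]; all 5 characters appear in both, in order. The LCS DP gives dp[12][12] = 5, so this is optimal.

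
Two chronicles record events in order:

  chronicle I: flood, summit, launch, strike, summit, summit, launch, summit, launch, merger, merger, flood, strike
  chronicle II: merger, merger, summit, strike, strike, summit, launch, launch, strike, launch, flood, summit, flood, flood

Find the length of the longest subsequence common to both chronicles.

6

One common subsequence of length 6: summit (chronicle I #2, chronicle II #6), then launch (chronicle I #3, chronicle II #8), then strike (chronicle I #4, chronicle II #9), then launch (chronicle I #7, chronicle II #10), then summit (chronicle I #8, chronicle II #12), then flood (chronicle I #12, chronicle II #14). dp[13][14] = 6 confirms this is the maximum.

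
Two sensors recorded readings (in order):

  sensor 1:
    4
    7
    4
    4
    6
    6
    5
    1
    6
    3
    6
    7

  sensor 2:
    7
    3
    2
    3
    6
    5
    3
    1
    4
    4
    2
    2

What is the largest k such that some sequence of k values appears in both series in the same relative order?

Match 7 (sensor 1 #2, sensor 2 #1); then 6 (sensor 1 #6, sensor 2 #5); then 5 (sensor 1 #7, sensor 2 #6); then 1 (sensor 1 #8, sensor 2 #8) — 4 values in the same relative order in both. Since dp[12][12] = 4, nothing longer is possible.

4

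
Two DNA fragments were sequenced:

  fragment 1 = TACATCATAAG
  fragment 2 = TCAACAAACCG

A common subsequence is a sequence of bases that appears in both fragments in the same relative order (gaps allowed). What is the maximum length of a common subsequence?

8

Let dp[i][j] be the LCS length of the first i bases of fragment 1 and the first j bases of fragment 2. dp[i][j] = dp[i-1][j-1]+1 when the i-th and j-th bases match, else max(dp[i-1][j], dp[i][j-1]).
    ·  T  C  A  A  C  A  A  A  C  C  G
 ·  0  0  0  0  0  0  0  0  0  0  0  0
 T  0  1  1  1  1  1  1  1  1  1  1  1
 A  0  1  1  2  2  2  2  2  2  2  2  2
 C  0  1  2  2  2  3  3  3  3  3  3  3
 A  0  1  2  3  3  3  4  4  4  4  4  4
 T  0  1  2  3  3  3  4  4  4  4  4  4
 C  0  1  2  3  3  4  4  4  4  5  5  5
 A  0  1  2  3  4  4  5  5  5  5  5  5
 T  0  1  2  3  4  4  5  5  5  5  5  5
 A  0  1  2  3  4  4  5  6  6  6  6  6
 A  0  1  2  3  4  4  5  6  7  7  7  7
 G  0  1  2  3  4  4  5  6  7  7  7  8
dp[11][11] = 8. One LCS (by backtracking along matches): TAACAAAG.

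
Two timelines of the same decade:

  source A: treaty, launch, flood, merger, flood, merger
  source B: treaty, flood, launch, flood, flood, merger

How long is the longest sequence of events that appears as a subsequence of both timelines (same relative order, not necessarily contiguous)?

5

Taking treaty [1,1], launch [2,3], flood [3,4], flood [5,5], merger [6,6] gives a common subsequence of length 5. Since dp[6][6] = 5, nothing longer is possible.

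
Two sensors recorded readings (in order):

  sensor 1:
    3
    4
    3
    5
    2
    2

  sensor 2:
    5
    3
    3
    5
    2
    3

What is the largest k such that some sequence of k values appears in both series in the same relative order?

4

Taking 3 at sensor 1[1]=sensor 2[2], 3 at sensor 1[3]=sensor 2[3], 5 at sensor 1[4]=sensor 2[4], 2 at sensor 1[5]=sensor 2[5] gives a common subsequence of length 4. dp[6][6] = 4 confirms this is the maximum.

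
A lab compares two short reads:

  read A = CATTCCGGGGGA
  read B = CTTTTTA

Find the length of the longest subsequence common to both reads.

Taking C [1,1] → T [3,5] → T [4,6] → A [12,7] gives a common subsequence of length 4. dp[12][7] = 4 confirms this is the maximum.

4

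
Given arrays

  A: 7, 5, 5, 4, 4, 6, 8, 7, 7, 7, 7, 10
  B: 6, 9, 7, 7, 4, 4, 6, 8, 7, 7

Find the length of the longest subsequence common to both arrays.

One common subsequence of length 7: 7 [1,4], then 4 [4,5], then 4 [5,6], then 6 [6,7], then 8 [7,8], then 7 [10,9], then 7 [11,10]. The LCS DP gives dp[12][10] = 7, so this is optimal.

7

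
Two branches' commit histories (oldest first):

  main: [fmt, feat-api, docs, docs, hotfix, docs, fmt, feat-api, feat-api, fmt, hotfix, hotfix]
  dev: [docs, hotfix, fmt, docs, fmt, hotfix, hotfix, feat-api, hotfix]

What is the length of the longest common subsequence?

6

Match docs at main[4]=dev[1], then hotfix at main[5]=dev[2], then docs at main[6]=dev[4], then fmt at main[7]=dev[5], then feat-api at main[9]=dev[8], then hotfix at main[12]=dev[9] — 6 commits in the same relative order in both. The LCS DP gives dp[12][9] = 6, so this is optimal.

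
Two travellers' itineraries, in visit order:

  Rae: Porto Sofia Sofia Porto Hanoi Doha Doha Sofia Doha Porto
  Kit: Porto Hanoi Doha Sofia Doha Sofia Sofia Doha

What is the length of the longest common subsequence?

6

One common subsequence of length 6: Porto [4,1], then Hanoi [5,2], then Doha [6,3], then Doha [7,5], then Sofia [8,7], then Doha [9,8], and the DP table's final entry dp[10][8] is also 6, so no common subsequence is longer.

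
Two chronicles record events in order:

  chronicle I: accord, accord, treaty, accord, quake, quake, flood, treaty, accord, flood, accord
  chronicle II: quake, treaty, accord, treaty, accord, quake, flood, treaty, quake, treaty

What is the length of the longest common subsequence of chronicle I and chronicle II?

6

Match accord (chronicle I #2, chronicle II #3) → treaty (chronicle I #3, chronicle II #4) → accord (chronicle I #4, chronicle II #5) → quake (chronicle I #5, chronicle II #6) → quake (chronicle I #6, chronicle II #9) → treaty (chronicle I #8, chronicle II #10) — 6 events in the same relative order in both, and the DP table's final entry dp[11][10] is also 6, so no common subsequence is longer.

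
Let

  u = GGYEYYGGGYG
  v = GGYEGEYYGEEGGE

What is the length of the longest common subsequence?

Match G at u[1]=v[1], then G at u[2]=v[2], then Y at u[3]=v[3], then E at u[4]=v[6], then Y at u[5]=v[7], then Y at u[6]=v[8], then G at u[7]=v[9], then G at u[8]=v[12], then G at u[9]=v[13] — 9 characters in the same relative order in both, and the DP table's final entry dp[11][14] is also 9, so no common subsequence is longer.

9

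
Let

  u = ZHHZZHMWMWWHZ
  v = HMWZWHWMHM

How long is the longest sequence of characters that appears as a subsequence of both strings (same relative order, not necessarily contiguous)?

6

Match H (u #2, v #1); then Z (u #4, v #4); then H (u #6, v #6); then W (u #8, v #7); then M (u #9, v #8); then H (u #12, v #9) — 6 characters in the same relative order in both. Since dp[13][10] = 6, nothing longer is possible.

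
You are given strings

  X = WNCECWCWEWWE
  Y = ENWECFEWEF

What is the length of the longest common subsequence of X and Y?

Let dp[i][j] be the LCS length of the first i characters of X and the first j characters of Y. dp[i][j] = dp[i-1][j-1]+1 when the i-th and j-th characters match, else max(dp[i-1][j], dp[i][j-1]).
    ·  E  N  W  E  C  F  E  W  E  F
 ·  0  0  0  0  0  0  0  0  0  0  0
 W  0  0  0  1  1  1  1  1  1  1  1
 N  0  0  1  1  1  1  1  1  1  1  1
 C  0  0  1  1  1  2  2  2  2  2  2
 E  0  1  1  1  2  2  2  3  3  3  3
 C  0  1  1  1  2  3  3  3  3  3  3
 W  0  1  1  2  2  3  3  3  4  4  4
 C  0  1  1  2  2  3  3  3  4  4  4
 W  0  1  1  2  2  3  3  3  4  4  4
 E  0  1  1  2  3  3  3  4  4  5  5
 W  0  1  1  2  3  3  3  4  5  5  5
 W  0  1  1  2  3  3  3  4  5  5  5
 E  0  1  1  2  3  3  3  4  5  6  6
dp[12][10] = 6. One LCS (by backtracking along matches): WECEWE.

6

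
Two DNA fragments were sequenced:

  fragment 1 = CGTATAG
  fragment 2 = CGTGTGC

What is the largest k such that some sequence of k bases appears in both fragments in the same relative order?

Let dp[i][j] be the LCS length of the first i bases of fragment 1 and the first j bases of fragment 2. dp[i][j] = dp[i-1][j-1]+1 when the i-th and j-th bases match, else max(dp[i-1][j], dp[i][j-1]).
    ·  C  G  T  G  T  G  C
 ·  0  0  0  0  0  0  0  0
 C  0  1  1  1  1  1  1  1
 G  0  1  2  2  2  2  2  2
 T  0  1  2  3  3  3  3  3
 A  0  1  2  3  3  3  3  3
 T  0  1  2  3  3  4  4  4
 A  0  1  2  3  3  4  4  4
 G  0  1  2  3  4  4  5  5
dp[7][7] = 5. One LCS (by backtracking along matches): CGTTG.

5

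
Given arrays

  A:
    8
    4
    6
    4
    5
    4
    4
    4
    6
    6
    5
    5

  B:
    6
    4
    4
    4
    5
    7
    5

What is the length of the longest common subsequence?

Let dp[i][j] be the LCS length of the first i values of A and the first j values of B. dp[i][j] = dp[i-1][j-1]+1 when the i-th and j-th values match, else max(dp[i-1][j], dp[i][j-1]).
    ·  6  4  4  4  5  7  5
 ·  0  0  0  0  0  0  0  0
 8  0  0  0  0  0  0  0  0
 4  0  0  1  1  1  1  1  1
 6  0  1  1  1  1  1  1  1
 4  0  1  2  2  2  2  2  2
 5  0  1  2  2  2  3  3  3
 4  0  1  2  3  3  3  3  3
 4  0  1  2  3  4  4  4  4
 4  0  1  2  3  4  4  4  4
 6  0  1  2  3  4  4  4  4
 6  0  1  2  3  4  4  4  4
 5  0  1  2  3  4  5  5  5
 5  0  1  2  3  4  5  5  6
dp[12][7] = 6. One LCS (by backtracking along matches): 6, 4, 4, 4, 5, 5.

6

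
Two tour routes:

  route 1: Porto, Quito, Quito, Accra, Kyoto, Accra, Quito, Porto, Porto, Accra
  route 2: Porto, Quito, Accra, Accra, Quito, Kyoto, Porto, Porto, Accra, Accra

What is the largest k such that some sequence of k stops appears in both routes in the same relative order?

Match Porto (route 1 #1, route 2 #1), then Quito (route 1 #3, route 2 #2), then Accra (route 1 #4, route 2 #3), then Accra (route 1 #6, route 2 #4), then Quito (route 1 #7, route 2 #5), then Porto (route 1 #8, route 2 #7), then Porto (route 1 #9, route 2 #8), then Accra (route 1 #10, route 2 #10) — 8 stops in the same relative order in both, and the DP table's final entry dp[10][10] is also 8, so no common subsequence is longer.

8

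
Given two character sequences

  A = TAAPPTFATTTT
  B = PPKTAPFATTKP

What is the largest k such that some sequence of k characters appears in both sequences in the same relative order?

7

Match T (A #1, B #4) → A (A #3, B #5) → P (A #5, B #6) → F (A #7, B #7) → A (A #8, B #8) → T (A #9, B #9) → T (A #10, B #10) — 7 characters in the same relative order in both. Since dp[12][12] = 7, nothing longer is possible.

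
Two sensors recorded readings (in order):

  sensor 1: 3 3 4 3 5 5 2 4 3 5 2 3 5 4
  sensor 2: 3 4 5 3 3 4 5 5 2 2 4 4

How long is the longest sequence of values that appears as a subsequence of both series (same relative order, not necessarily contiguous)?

Taking 3 at sensor 1[1]=sensor 2[4], then 3 at sensor 1[2]=sensor 2[5], then 4 at sensor 1[3]=sensor 2[6], then 5 at sensor 1[5]=sensor 2[7], then 5 at sensor 1[6]=sensor 2[8], then 2 at sensor 1[7]=sensor 2[10], then 4 at sensor 1[8]=sensor 2[11], then 4 at sensor 1[14]=sensor 2[12] gives a common subsequence of length 8. dp[14][12] = 8 confirms this is the maximum.

8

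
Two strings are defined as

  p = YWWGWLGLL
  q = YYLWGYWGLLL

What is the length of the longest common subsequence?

Match Y at p[1]=q[2], W at p[2]=q[4], W at p[3]=q[7], G at p[4]=q[8], L at p[6]=q[9], L at p[8]=q[10], L at p[9]=q[11] — 7 characters in the same relative order in both, and the DP table's final entry dp[9][11] is also 7, so no common subsequence is longer.

7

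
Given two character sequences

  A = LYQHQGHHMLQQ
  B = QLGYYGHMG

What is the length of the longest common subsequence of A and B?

Let dp[i][j] be the LCS length of the first i characters of A and the first j characters of B. dp[i][j] = dp[i-1][j-1]+1 when the i-th and j-th characters match, else max(dp[i-1][j], dp[i][j-1]).
    ·  Q  L  G  Y  Y  G  H  M  G
 ·  0  0  0  0  0  0  0  0  0  0
 L  0  0  1  1  1  1  1  1  1  1
 Y  0  0  1  1  2  2  2  2  2  2
 Q  0  1  1  1  2  2  2  2  2  2
 H  0  1  1  1  2  2  2  3  3  3
 Q  0  1  1  1  2  2  2  3  3  3
 G  0  1  1  2  2  2  3  3  3  4
 H  0  1  1  2  2  2  3  4  4  4
 H  0  1  1  2  2  2  3  4  4  4
 M  0  1  1  2  2  2  3  4  5  5
 L  0  1  2  2  2  2  3  4  5  5
 Q  0  1  2  2  2  2  3  4  5  5
 Q  0  1  2  2  2  2  3  4  5  5
dp[12][9] = 5. One LCS (by backtracking along matches): LYGHM.

5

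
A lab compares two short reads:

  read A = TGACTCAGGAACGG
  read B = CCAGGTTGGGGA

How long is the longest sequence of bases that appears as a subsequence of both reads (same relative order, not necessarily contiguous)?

Match C (read A #4, read B #1), then C (read A #6, read B #2), then A (read A #7, read B #3), then G (read A #8, read B #8), then G (read A #9, read B #9), then G (read A #13, read B #10), then G (read A #14, read B #11) — 7 bases in the same relative order in both. Since dp[14][12] = 7, nothing longer is possible.

7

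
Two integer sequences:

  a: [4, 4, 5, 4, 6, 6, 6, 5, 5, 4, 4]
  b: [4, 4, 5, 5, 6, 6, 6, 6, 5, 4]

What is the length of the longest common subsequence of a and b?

8

Match 4 [1,1] → 4 [2,2] → 5 [3,4] → 6 [5,6] → 6 [6,7] → 6 [7,8] → 5 [9,9] → 4 [11,10] — 8 values in the same relative order in both. The LCS DP gives dp[11][10] = 8, so this is optimal.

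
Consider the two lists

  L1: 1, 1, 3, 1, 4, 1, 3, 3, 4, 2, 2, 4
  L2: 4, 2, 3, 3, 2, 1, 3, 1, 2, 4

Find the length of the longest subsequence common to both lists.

Let dp[i][j] be the LCS length of the first i values of L1 and the first j values of L2. dp[i][j] = dp[i-1][j-1]+1 when the i-th and j-th values match, else max(dp[i-1][j], dp[i][j-1]).
    ·  4  2  3  3  2  1  3  1  2  4
 ·  0  0  0  0  0  0  0  0  0  0  0
 1  0  0  0  0  0  0  1  1  1  1  1
 1  0  0  0  0  0  0  1  1  2  2  2
 3  0  0  0  1  1  1  1  2  2  2  2
 1  0  0  0  1  1  1  2  2  3  3  3
 4  0  1  1  1  1  1  2  2  3  3  4
 1  0  1  1  1  1  1  2  2  3  3  4
 3  0  1  1  2  2  2  2  3  3  3  4
 3  0  1  1  2  3  3  3  3  3  3  4
 4  0  1  1  2  3  3  3  3  3  3  4
 2  0  1  2  2  3  4  4  4  4  4  4
 2  0  1  2  2  3  4  4  4  4  5  5
 4  0  1  2  2  3  4  4  4  4  5  6
dp[12][10] = 6. One LCS (by backtracking along matches): 4, 3, 3, 2, 2, 4.

6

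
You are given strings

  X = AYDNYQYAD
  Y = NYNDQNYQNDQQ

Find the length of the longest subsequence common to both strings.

6

Match Y (X #2, Y #2) → D (X #3, Y #4) → N (X #4, Y #6) → Y (X #5, Y #7) → Q (X #6, Y #8) → D (X #9, Y #10) — 6 characters in the same relative order in both, and the DP table's final entry dp[9][12] is also 6, so no common subsequence is longer.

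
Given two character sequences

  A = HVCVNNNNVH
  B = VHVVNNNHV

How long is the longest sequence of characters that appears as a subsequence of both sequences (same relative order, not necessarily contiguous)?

7

One common subsequence of length 7: H [1,2], then V [2,3], then V [4,4], then N [5,5], then N [6,6], then N [7,7], then V [9,9]. Since dp[10][9] = 7, nothing longer is possible.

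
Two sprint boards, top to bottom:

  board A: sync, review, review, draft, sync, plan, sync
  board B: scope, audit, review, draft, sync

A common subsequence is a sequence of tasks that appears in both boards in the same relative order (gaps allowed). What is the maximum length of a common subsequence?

One common subsequence of length 3: review at board A[3]=board B[3]; then draft at board A[4]=board B[4]; then sync at board A[7]=board B[5], and the DP table's final entry dp[7][5] is also 3, so no common subsequence is longer.

3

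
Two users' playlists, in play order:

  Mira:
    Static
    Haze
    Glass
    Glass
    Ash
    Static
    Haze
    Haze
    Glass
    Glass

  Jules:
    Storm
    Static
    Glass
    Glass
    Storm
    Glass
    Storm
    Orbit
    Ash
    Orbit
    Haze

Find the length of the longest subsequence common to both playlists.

5

Match Static (Mira #1, Jules #2); then Glass (Mira #3, Jules #4); then Glass (Mira #4, Jules #6); then Ash (Mira #5, Jules #9); then Haze (Mira #8, Jules #11) — 5 songs in the same relative order in both, and the DP table's final entry dp[10][11] is also 5, so no common subsequence is longer.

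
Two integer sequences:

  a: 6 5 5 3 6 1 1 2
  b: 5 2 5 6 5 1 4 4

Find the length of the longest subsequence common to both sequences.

4

Match 5 [2,1], 5 [3,3], 6 [5,4], 1 [6,6] — 4 values in the same relative order in both. dp[8][8] = 4 confirms this is the maximum.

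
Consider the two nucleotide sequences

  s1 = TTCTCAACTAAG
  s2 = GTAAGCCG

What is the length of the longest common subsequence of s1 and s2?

5

Taking T [4,2], then A [6,3], then A [7,4], then C [8,7], then G [12,8] gives a common subsequence of length 5, and the DP table's final entry dp[12][8] is also 5, so no common subsequence is longer.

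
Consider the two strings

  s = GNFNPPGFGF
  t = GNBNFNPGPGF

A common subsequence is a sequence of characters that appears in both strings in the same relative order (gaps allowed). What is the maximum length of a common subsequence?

8

Match G [1,1]; then N [2,4]; then F [3,5]; then N [4,6]; then P [5,7]; then P [6,9]; then G [9,10]; then F [10,11] — 8 characters in the same relative order in both. Since dp[10][11] = 8, nothing longer is possible.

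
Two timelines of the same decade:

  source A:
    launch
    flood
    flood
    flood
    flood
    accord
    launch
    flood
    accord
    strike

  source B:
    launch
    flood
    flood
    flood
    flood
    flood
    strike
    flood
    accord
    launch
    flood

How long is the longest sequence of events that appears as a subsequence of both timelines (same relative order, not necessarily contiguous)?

8

Pick launch (source A #1, source B #1), flood (source A #2, source B #4), flood (source A #3, source B #5), flood (source A #4, source B #6), flood (source A #5, source B #8), accord (source A #6, source B #9), launch (source A #7, source B #10), flood (source A #8, source B #11); all 8 events appear in both, in order. Since dp[10][11] = 8, nothing longer is possible.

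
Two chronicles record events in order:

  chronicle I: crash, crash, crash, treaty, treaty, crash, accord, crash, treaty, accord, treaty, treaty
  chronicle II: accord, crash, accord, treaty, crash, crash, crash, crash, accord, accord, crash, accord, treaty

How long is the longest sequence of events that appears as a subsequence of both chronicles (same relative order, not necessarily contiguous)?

8

Taking crash (chronicle I #1, chronicle II #5) → crash (chronicle I #2, chronicle II #6) → crash (chronicle I #3, chronicle II #7) → crash (chronicle I #6, chronicle II #8) → accord (chronicle I #7, chronicle II #10) → crash (chronicle I #8, chronicle II #11) → accord (chronicle I #10, chronicle II #12) → treaty (chronicle I #12, chronicle II #13) gives a common subsequence of length 8. Since dp[12][13] = 8, nothing longer is possible.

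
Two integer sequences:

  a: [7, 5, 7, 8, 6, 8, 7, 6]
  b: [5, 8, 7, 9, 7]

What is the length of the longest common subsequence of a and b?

Let dp[i][j] be the LCS length of the first i values of a and the first j values of b. dp[i][j] = dp[i-1][j-1]+1 when the i-th and j-th values match, else max(dp[i-1][j], dp[i][j-1]).
    ·  5  8  7  9  7
 ·  0  0  0  0  0  0
 7  0  0  0  1  1  1
 5  0  1  1  1  1  1
 7  0  1  1  2  2  2
 8  0  1  2  2  2  2
 6  0  1  2  2  2  2
 8  0  1  2  2  2  2
 7  0  1  2  3  3  3
 6  0  1  2  3  3  3
dp[8][5] = 3. One LCS (by backtracking along matches): 5, 7, 7.

3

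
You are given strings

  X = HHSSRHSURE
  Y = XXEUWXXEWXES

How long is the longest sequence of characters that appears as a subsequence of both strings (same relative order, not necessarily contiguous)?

Let dp[i][j] be the LCS length of the first i characters of X and the first j characters of Y. dp[i][j] = dp[i-1][j-1]+1 when the i-th and j-th characters match, else max(dp[i-1][j], dp[i][j-1]).
    ·  X  X  E  U  W  X  X  E  W  X  E  S
 ·  0  0  0  0  0  0  0  0  0  0  0  0  0
 H  0  0  0  0  0  0  0  0  0  0  0  0  0
 H  0  0  0  0  0  0  0  0  0  0  0  0  0
 S  0  0  0  0  0  0  0  0  0  0  0  0  1
 S  0  0  0  0  0  0  0  0  0  0  0  0  1
 R  0  0  0  0  0  0  0  0  0  0  0  0  1
 H  0  0  0  0  0  0  0  0  0  0  0  0  1
 S  0  0  0  0  0  0  0  0  0  0  0  0  1
 U  0  0  0  0  1  1  1  1  1  1  1  1  1
 R  0  0  0  0  1  1  1  1  1  1  1  1  1
 E  0  0  0  1  1  1  1  1  2  2  2  2  2
dp[10][12] = 2. One LCS (by backtracking along matches): UE.

2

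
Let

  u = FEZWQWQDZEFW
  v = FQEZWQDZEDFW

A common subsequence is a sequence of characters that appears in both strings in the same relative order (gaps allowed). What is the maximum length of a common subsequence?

10

Let dp[i][j] be the LCS length of the first i characters of u and the first j characters of v. dp[i][j] = dp[i-1][j-1]+1 when the i-th and j-th characters match, else max(dp[i-1][j], dp[i][j-1]).
    ·  F  Q  E  Z  W  Q  D  Z  E  D  F  W
 ·  0  0  0  0  0  0  0  0  0  0  0  0  0
 F  0  1  1  1  1  1  1  1  1  1  1  1  1
 E  0  1  1  2  2  2  2  2  2  2  2  2  2
 Z  0  1  1  2  3  3  3  3  3  3  3  3  3
 W  0  1  1  2  3  4  4  4  4  4  4  4  4
 Q  0  1  2  2  3  4  5  5  5  5  5  5  5
 W  0  1  2  2  3  4  5  5  5  5  5  5  6
 Q  0  1  2  2  3  4  5  5  5  5  5  5  6
 D  0  1  2  2  3  4  5  6  6  6  6  6  6
 Z  0  1  2  2  3  4  5  6  7  7  7  7  7
 E  0  1  2  3  3  4  5  6  7  8  8  8  8
 F  0  1  2  3  3  4  5  6  7  8  8  9  9
 W  0  1  2  3  3  4  5  6  7  8  8  9 10
dp[12][12] = 10. One LCS (by backtracking along matches): FEZWQDZEFW.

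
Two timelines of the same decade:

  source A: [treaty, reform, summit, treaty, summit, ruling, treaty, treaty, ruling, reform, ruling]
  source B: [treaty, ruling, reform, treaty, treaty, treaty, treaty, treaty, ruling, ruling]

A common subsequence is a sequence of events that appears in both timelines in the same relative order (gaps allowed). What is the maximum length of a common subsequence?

7

Pick treaty at source A[1]=source B[1], reform at source A[2]=source B[3], treaty at source A[4]=source B[6], treaty at source A[7]=source B[7], treaty at source A[8]=source B[8], ruling at source A[9]=source B[9], ruling at source A[11]=source B[10]; all 7 events appear in both, in order. The LCS DP gives dp[11][10] = 7, so this is optimal.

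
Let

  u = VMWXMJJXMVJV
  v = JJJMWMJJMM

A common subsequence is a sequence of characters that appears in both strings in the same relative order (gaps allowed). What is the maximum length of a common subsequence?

Let dp[i][j] be the LCS length of the first i characters of u and the first j characters of v. dp[i][j] = dp[i-1][j-1]+1 when the i-th and j-th characters match, else max(dp[i-1][j], dp[i][j-1]).
    ·  J  J  J  M  W  M  J  J  M  M
 ·  0  0  0  0  0  0  0  0  0  0  0
 V  0  0  0  0  0  0  0  0  0  0  0
 M  0  0  0  0  1  1  1  1  1  1  1
 W  0  0  0  0  1  2  2  2  2  2  2
 X  0  0  0  0  1  2  2  2  2  2  2
 M  0  0  0  0  1  2  3  3  3  3  3
 J  0  1  1  1  1  2  3  4  4  4  4
 J  0  1  2  2  2  2  3  4  5  5  5
 X  0  1  2  2  2  2  3  4  5  5  5
 M  0  1  2  2  3  3  3  4  5  6  6
 V  0  1  2  2  3  3  3  4  5  6  6
 J  0  1  2  3  3  3  3  4  5  6  6
 V  0  1  2  3  3  3  3  4  5  6  6
dp[12][10] = 6. One LCS (by backtracking along matches): MWMJJM.

6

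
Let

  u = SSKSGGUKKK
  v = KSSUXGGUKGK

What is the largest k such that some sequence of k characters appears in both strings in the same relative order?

7

Taking S [1,2]; then S [2,3]; then G [5,6]; then G [6,7]; then U [7,8]; then K [8,9]; then K [10,11] gives a common subsequence of length 7. The LCS DP gives dp[10][11] = 7, so this is optimal.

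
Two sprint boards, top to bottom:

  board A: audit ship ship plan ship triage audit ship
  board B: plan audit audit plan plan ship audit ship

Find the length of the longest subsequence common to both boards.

5

Pick audit [1,3] → plan [4,5] → ship [5,6] → audit [7,7] → ship [8,8]; all 5 tasks appear in both, in order. The LCS DP gives dp[8][8] = 5, so this is optimal.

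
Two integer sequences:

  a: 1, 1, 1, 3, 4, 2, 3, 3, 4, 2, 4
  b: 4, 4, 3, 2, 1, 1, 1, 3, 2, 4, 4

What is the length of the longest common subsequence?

Let dp[i][j] be the LCS length of the first i values of a and the first j values of b. dp[i][j] = dp[i-1][j-1]+1 when the i-th and j-th values match, else max(dp[i-1][j], dp[i][j-1]).
    ·  4  4  3  2  1  1  1  3  2  4  4
 ·  0  0  0  0  0  0  0  0  0  0  0  0
 1  0  0  0  0  0  1  1  1  1  1  1  1
 1  0  0  0  0  0  1  2  2  2  2  2  2
 1  0  0  0  0  0  1  2  3  3  3  3  3
 3  0  0  0  1  1  1  2  3  4  4  4  4
 4  0  1  1  1  1  1  2  3  4  4  5  5
 2  0  1  1  1  2  2  2  3  4  5  5  5
 3  0  1  1  2  2  2  2  3  4  5  5  5
 3  0  1  1  2  2  2  2  3  4  5  5  5
 4  0  1  2  2  2  2  2  3  4  5  6  6
 2  0  1  2  2  3  3  3  3  4  5  6  6
 4  0  1  2  2  3  3  3  3  4  5  6  7
dp[11][11] = 7. One LCS (by backtracking along matches): 1, 1, 1, 3, 2, 4, 4.

7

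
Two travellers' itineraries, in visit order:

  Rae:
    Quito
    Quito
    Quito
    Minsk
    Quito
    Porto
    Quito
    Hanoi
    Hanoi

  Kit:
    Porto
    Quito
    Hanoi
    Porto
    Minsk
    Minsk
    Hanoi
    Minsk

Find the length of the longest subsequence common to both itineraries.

Match Porto at Rae[6]=Kit[1], then Quito at Rae[7]=Kit[2], then Hanoi at Rae[8]=Kit[3], then Hanoi at Rae[9]=Kit[7] — 4 stops in the same relative order in both. dp[9][8] = 4 confirms this is the maximum.

4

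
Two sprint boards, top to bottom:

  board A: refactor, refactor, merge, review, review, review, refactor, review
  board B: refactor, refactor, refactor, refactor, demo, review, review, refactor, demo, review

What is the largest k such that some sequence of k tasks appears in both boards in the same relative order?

Pick refactor [1,3]; then refactor [2,4]; then review [5,6]; then review [6,7]; then refactor [7,8]; then review [8,10]; all 6 tasks appear in both, in order. Since dp[8][10] = 6, nothing longer is possible.

6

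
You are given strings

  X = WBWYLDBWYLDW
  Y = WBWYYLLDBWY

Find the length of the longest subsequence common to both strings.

One common subsequence of length 9: W at X[1]=Y[1], then B at X[2]=Y[2], then W at X[3]=Y[3], then Y at X[4]=Y[5], then L at X[5]=Y[7], then D at X[6]=Y[8], then B at X[7]=Y[9], then W at X[8]=Y[10], then Y at X[9]=Y[11]. Since dp[12][11] = 9, nothing longer is possible.

9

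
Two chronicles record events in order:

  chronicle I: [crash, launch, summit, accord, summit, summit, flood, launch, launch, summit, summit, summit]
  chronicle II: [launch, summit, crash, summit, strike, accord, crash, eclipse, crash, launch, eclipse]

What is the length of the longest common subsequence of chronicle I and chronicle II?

4

Taking crash (chronicle I #1, chronicle II #3), then summit (chronicle I #3, chronicle II #4), then accord (chronicle I #4, chronicle II #6), then launch (chronicle I #8, chronicle II #10) gives a common subsequence of length 4. dp[12][11] = 4 confirms this is the maximum.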